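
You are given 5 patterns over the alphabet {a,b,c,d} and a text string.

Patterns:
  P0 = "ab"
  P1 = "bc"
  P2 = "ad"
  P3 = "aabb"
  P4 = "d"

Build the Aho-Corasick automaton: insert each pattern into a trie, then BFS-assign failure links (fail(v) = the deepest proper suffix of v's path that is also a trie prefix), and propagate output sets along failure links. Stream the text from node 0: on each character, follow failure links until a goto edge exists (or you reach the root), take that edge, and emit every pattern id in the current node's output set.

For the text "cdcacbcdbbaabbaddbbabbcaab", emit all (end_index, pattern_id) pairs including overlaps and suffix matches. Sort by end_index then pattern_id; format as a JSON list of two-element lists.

Construct AC machine:
Trie nodes:
  0='ε' goto a→1 b→3 d→9
  1='a' goto a→6 b→2 d→5
  2='ab' goto ·  ←P0
  3='b' goto c→4
  4='bc' goto ·  ←P1
  5='ad' goto ·  ←P2
  6='aa' goto b→7
  7='aab' goto b→8
  8='aabb' goto ·  ←P3
  9='d' goto ·  ←P4

Failure links (BFS by depth):
  fail(1) 'a': from fail(0)=0 chase 'a': 0 ⇒ 0;  out=∅∪out(0)=∅
  fail(3) 'b': from fail(0)=0 chase 'b': 0 ⇒ 0;  out=∅∪out(0)=∅
  fail(9) 'd': from fail(0)=0 chase 'd': 0 ⇒ 0;  out={4}∪out(0)={4}
  fail(2) 'ab': from fail(1)=0 chase 'b': 0 ⇒ 3;  out={0}∪out(3)={0}
  fail(4) 'bc': from fail(3)=0 chase 'c': 0 ⇒ 0;  out={1}∪out(0)={1}
  fail(5) 'ad': from fail(1)=0 chase 'd': 0 ⇒ 9;  out={2}∪out(9)={2,4}
  fail(6) 'aa': from fail(1)=0 chase 'a': 0 ⇒ 1;  out=∅∪out(1)=∅
  fail(7) 'aab': from fail(6)=1 chase 'b': 1 ⇒ 2;  out=∅∪out(2)={0}
  fail(8) 'aabb': from fail(7)=2 chase 'b': 2→3→0 ⇒ 3;  out={3}∪out(3)={3}

Scan:
i=0 'c': node 0→0
i=1 'd': node 0→9  → match P4@[1:1]
i=2 'c': node 9→0 (via fail)
i=3 'a': node 0→1
i=4 'c': node 1→0 (via fail)
i=5 'b': node 0→3
i=6 'c': node 3→4  → match P1@[5:6]
i=7 'd': node 4→9 (via fail)  → match P4@[7:7]
i=8 'b': node 9→3 (via fail)
i=9 'b': node 3→3 (via fail)
i=10 'a': node 3→1 (via fail)
i=11 'a': node 1→6
i=12 'b': node 6→7  → match P0@[11:12]
i=13 'b': node 7→8  → match P3@[10:13]
i=14 'a': node 8→1 (via fail)
i=15 'd': node 1→5  → match P2@[14:15],P4@[15:15]
i=16 'd': node 5→9 (via fail)  → match P4@[16:16]
i=17 'b': node 9→3 (via fail)
i=18 'b': node 3→3 (via fail)
i=19 'a': node 3→1 (via fail)
i=20 'b': node 1→2  → match P0@[19:20]
i=21 'b': node 2→3 (via fail)
i=22 'c': node 3→4  → match P1@[21:22]
i=23 'a': node 4→1 (via fail)
i=24 'a': node 1→6
i=25 'b': node 6→7  → match P0@[24:25]

All matches (sorted): [[1,4],[6,1],[7,4],[12,0],[13,3],[15,2],[15,4],[16,4],[20,0],[22,1],[25,0]]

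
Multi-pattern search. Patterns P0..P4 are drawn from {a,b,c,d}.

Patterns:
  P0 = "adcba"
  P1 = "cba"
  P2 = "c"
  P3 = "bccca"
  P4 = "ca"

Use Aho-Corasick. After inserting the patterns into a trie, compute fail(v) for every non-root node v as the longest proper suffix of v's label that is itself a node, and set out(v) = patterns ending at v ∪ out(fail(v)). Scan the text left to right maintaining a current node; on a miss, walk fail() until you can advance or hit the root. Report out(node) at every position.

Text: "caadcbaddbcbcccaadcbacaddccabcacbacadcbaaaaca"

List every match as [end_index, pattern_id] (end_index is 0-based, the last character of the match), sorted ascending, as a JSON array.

Build:
Trie (insert patterns):
  n0 'ε': a→1 b→9 c→6
  n1 'a': d→2
  n2 'ad': c→3
  n3 'adc': b→4
  n4 'adcb': a→5
  n5 'adcba': ·  ←P0
  n6 'c': a→14 b→7  ←P2
  n7 'cb': a→8
  n8 'cba': ·  ←P1
  n9 'b': c→10
  n10 'bc': c→11
  n11 'bcc': c→12
  n12 'bccc': a→13
  n13 'bccca': ·  ←P3
  n14 'ca': ·  ←P4

Failure links (BFS by depth):
  n1('a'): parent n0 fail=0; on 'a' 0 → fail=0;  out ∅∪∅=∅
  n6('c'): parent n0 fail=0; on 'c' 0 → fail=0;  out {2}∪∅={2}
  n9('b'): parent n0 fail=0; on 'b' 0 → fail=0;  out ∅∪∅=∅
  n2('ad'): parent n1 fail=0; on 'd' 0 → fail=0;  out ∅∪∅=∅
  n7('cb'): parent n6 fail=0; on 'b' 0 → fail=9;  out ∅∪∅=∅
  n10('bc'): parent n9 fail=0; on 'c' 0 → fail=6;  out ∅∪{2}={2}
  n14('ca'): parent n6 fail=0; on 'a' 0 → fail=1;  out {4}∪∅={4}
  n3('adc'): parent n2 fail=0; on 'c' 0 → fail=6;  out ∅∪{2}={2}
  n8('cba'): parent n7 fail=9; on 'a' 9→0 → fail=1;  out {1}∪∅={1}
  n11('bcc'): parent n10 fail=6; on 'c' 6→0 → fail=6;  out ∅∪{2}={2}
  n4('adcb'): parent n3 fail=6; on 'b' 6 → fail=7;  out ∅∪∅=∅
  n12('bccc'): parent n11 fail=6; on 'c' 6→0 → fail=6;  out ∅∪{2}={2}
  n5('adcba'): parent n4 fail=7; on 'a' 7 → fail=8;  out {0}∪{1}={0,1}
  n13('bccca'): parent n12 fail=6; on 'a' 6 → fail=14;  out {3}∪{4}={3,4}

Run:
i=0 'c': node 0→6  ** P2@[0:0]
i=1 'a': node 6→14  ** P4@[0:1]
i=2 'a': node 14→1 (fail-walked)
i=3 'd': node 1→2
i=4 'c': node 2→3  ** P2@[4:4]
i=5 'b': node 3→4
i=6 'a': node 4→5  ** P0@[2:6],P1@[4:6]
i=7 'd': node 5→2 (fail-walked)
i=8 'd': node 2→0 (fail-walked)
i=9 'b': node 0→9
i=10 'c': node 9→10  ** P2@[10:10]
i=11 'b': node 10→7 (fail-walked)
i=12 'c': node 7→10 (fail-walked)  ** P2@[12:12]
i=13 'c': node 10→11  ** P2@[13:13]
i=14 'c': node 11→12  ** P2@[14:14]
i=15 'a': node 12→13  ** P3@[11:15],P4@[14:15]
i=16 'a': node 13→1 (fail-walked)
i=17 'd': node 1→2
i=18 'c': node 2→3  ** P2@[18:18]
i=19 'b': node 3→4
i=20 'a': node 4→5  ** P0@[16:20],P1@[18:20]
i=21 'c': node 5→6 (fail-walked)  ** P2@[21:21]
i=22 'a': node 6→14  ** P4@[21:22]
i=23 'd': node 14→2 (fail-walked)
i=24 'd': node 2→0 (fail-walked)
i=25 'c': node 0→6  ** P2@[25:25]
i=26 'c': node 6→6 (fail-walked)  ** P2@[26:26]
i=27 'a': node 6→14  ** P4@[26:27]
i=28 'b': node 14→9 (fail-walked)
i=29 'c': node 9→10  ** P2@[29:29]
i=30 'a': node 10→14 (fail-walked)  ** P4@[29:30]
i=31 'c': node 14→6 (fail-walked)  ** P2@[31:31]
i=32 'b': node 6→7
i=33 'a': node 7→8  ** P1@[31:33]
i=34 'c': node 8→6 (fail-walked)  ** P2@[34:34]
i=35 'a': node 6→14  ** P4@[34:35]
i=36 'd': node 14→2 (fail-walked)
i=37 'c': node 2→3  ** P2@[37:37]
i=38 'b': node 3→4
i=39 'a': node 4→5  ** P0@[35:39],P1@[37:39]
i=40 'a': node 5→1 (fail-walked)
i=41 'a': node 1→1 (fail-walked)
i=42 'a': node 1→1 (fail-walked)
i=43 'c': node 1→6 (fail-walked)  ** P2@[43:43]
i=44 'a': node 6→14  ** P4@[43:44]

All matches (sorted): [[0,2],[1,4],[4,2],[6,0],[6,1],[10,2],[12,2],[13,2],[14,2],[15,3],[15,4],[18,2],[20,0],[20,1],[21,2],[22,4],[25,2],[26,2],[27,4],[29,2],[30,4],[31,2],[33,1],[34,2],[35,4],[37,2],[39,0],[39,1],[43,2],[44,4]]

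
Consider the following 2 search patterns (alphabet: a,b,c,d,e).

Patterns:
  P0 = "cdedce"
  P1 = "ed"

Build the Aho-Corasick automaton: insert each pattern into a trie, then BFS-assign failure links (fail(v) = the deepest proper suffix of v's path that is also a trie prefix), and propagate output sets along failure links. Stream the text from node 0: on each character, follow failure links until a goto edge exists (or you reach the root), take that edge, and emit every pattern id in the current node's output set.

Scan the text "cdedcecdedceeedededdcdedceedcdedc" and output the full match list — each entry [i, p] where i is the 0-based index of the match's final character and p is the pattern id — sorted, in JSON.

Build:
Trie nodes:
  n0 'ε': c→1 e→7
  n1 'c': d→2
  n2 'cd': e→3
  n3 'cde': d→4
  n4 'cded': c→5
  n5 'cdedc': e→6
  n6 'cdedce': ·  ←P0
  n7 'e': d→8
  n8 'ed': ·  ←P1

Failure links (BFS by depth):
  fail(1) 'c': from fail(0)=0 chase 'c': 0 ⇒ 0;  out=∅∪out(0)=∅
  fail(7) 'e': from fail(0)=0 chase 'e': 0 ⇒ 0;  out=∅∪out(0)=∅
  fail(2) 'cd': from fail(1)=0 chase 'd': 0 ⇒ 0;  out=∅∪out(0)=∅
  fail(8) 'ed': from fail(7)=0 chase 'd': 0 ⇒ 0;  out={1}∪out(0)={1}
  fail(3) 'cde': from fail(2)=0 chase 'e': 0 ⇒ 7;  out=∅∪out(7)=∅
  fail(4) 'cded': from fail(3)=7 chase 'd': 7 ⇒ 8;  out=∅∪out(8)={1}
  fail(5) 'cdedc': from fail(4)=8 chase 'c': 8→0 ⇒ 1;  out=∅∪out(1)=∅
  fail(6) 'cdedce': from fail(5)=1 chase 'e': 1→0 ⇒ 7;  out={0}∪out(7)={0}

Text stream:
i=0 'c': node 0→1
i=1 'd': node 1→2
i=2 'e': node 2→3
i=3 'd': node 3→4  emit P1@[2:3]
i=4 'c': node 4→5
i=5 'e': node 5→6  emit P0@[0:5]
i=6 'c': node 6→1 (fail-walked)
i=7 'd': node 1→2
i=8 'e': node 2→3
i=9 'd': node 3→4  emit P1@[8:9]
i=10 'c': node 4→5
i=11 'e': node 5→6  emit P0@[6:11]
i=12 'e': node 6→7 (fail-walked)
i=13 'e': node 7→7 (fail-walked)
i=14 'd': node 7→8  emit P1@[13:14]
i=15 'e': node 8→7 (fail-walked)
i=16 'd': node 7→8  emit P1@[15:16]
i=17 'e': node 8→7 (fail-walked)
i=18 'd': node 7→8  emit P1@[17:18]
i=19 'd': node 8→0 (fail-walked)
i=20 'c': node 0→1
i=21 'd': node 1→2
i=22 'e': node 2→3
i=23 'd': node 3→4  emit P1@[22:23]
i=24 'c': node 4→5
i=25 'e': node 5→6  emit P0@[20:25]
i=26 'e': node 6→7 (fail-walked)
i=27 'd': node 7→8  emit P1@[26:27]
i=28 'c': node 8→1 (fail-walked)
i=29 'd': node 1→2
i=30 'e': node 2→3
i=31 'd': node 3→4  emit P1@[30:31]
i=32 'c': node 4→5

All matches (sorted): [[3,1],[5,0],[9,1],[11,0],[14,1],[16,1],[18,1],[23,1],[25,0],[27,1],[31,1]]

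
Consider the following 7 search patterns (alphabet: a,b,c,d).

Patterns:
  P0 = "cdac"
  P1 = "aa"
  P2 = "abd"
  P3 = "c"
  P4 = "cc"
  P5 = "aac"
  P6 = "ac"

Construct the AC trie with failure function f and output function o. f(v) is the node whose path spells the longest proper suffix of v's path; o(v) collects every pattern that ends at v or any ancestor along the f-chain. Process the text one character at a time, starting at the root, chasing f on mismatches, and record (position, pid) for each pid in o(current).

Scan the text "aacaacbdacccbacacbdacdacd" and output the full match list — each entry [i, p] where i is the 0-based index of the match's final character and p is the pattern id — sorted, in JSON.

Build automaton:
Trie nodes:
  0='ε' goto a→5 c→1
  1='c' goto c→9 d→2  [P3 ends]
  2='cd' goto a→3
  3='cda' goto c→4
  4='cdac' goto ·  [P0 ends]
  5='a' goto a→6 b→7 c→11
  6='aa' goto c→10  [P1 ends]
  7='ab' goto d→8
  8='abd' goto ·  [P2 ends]
  9='cc' goto ·  [P4 ends]
  10='aac' goto ·  [P5 ends]
  11='ac' goto ·  [P6 ends]

Failure links (BFS by depth):
  fail(1) 'c': from fail(0)=0 chase 'c': 0 ⇒ 0;  out={3}∪out(0)={3}
  fail(5) 'a': from fail(0)=0 chase 'a': 0 ⇒ 0;  out=∅∪out(0)=∅
  fail(2) 'cd': from fail(1)=0 chase 'd': 0 ⇒ 0;  out=∅∪out(0)=∅
  fail(6) 'aa': from fail(5)=0 chase 'a': 0 ⇒ 5;  out={1}∪out(5)={1}
  fail(7) 'ab': from fail(5)=0 chase 'b': 0 ⇒ 0;  out=∅∪out(0)=∅
  fail(9) 'cc': from fail(1)=0 chase 'c': 0 ⇒ 1;  out={4}∪out(1)={3,4}
  fail(11) 'ac': from fail(5)=0 chase 'c': 0 ⇒ 1;  out={6}∪out(1)={3,6}
  fail(3) 'cda': from fail(2)=0 chase 'a': 0 ⇒ 5;  out=∅∪out(5)=∅
  fail(8) 'abd': from fail(7)=0 chase 'd': 0 ⇒ 0;  out={2}∪out(0)={2}
  fail(10) 'aac': from fail(6)=5 chase 'c': 5 ⇒ 11;  out={5}∪out(11)={3,5,6}
  fail(4) 'cdac': from fail(3)=5 chase 'c': 5 ⇒ 11;  out={0}∪out(11)={0,3,6}

Text stream:
pos 0 'a': at 5
pos 1 'a': at 6  emit P1@[0:1]
pos 2 'c': at 10  emit P3@[2:2],P5@[0:2],P6@[1:2]
pos 3 'a': at 5 (fail-walked)
pos 4 'a': at 6  emit P1@[3:4]
pos 5 'c': at 10  emit P3@[5:5],P5@[3:5],P6@[4:5]
pos 6 'b': at 0 (fail-walked)
pos 7 'd': at 0
pos 8 'a': at 5
pos 9 'c': at 11  emit P3@[9:9],P6@[8:9]
pos 10 'c': at 9 (fail-walked)  emit P3@[10:10],P4@[9:10]
pos 11 'c': at 9 (fail-walked)  emit P3@[11:11],P4@[10:11]
pos 12 'b': at 0 (fail-walked)
pos 13 'a': at 5
pos 14 'c': at 11  emit P3@[14:14],P6@[13:14]
pos 15 'a': at 5 (fail-walked)
pos 16 'c': at 11  emit P3@[16:16],P6@[15:16]
pos 17 'b': at 0 (fail-walked)
pos 18 'd': at 0
pos 19 'a': at 5
pos 20 'c': at 11  emit P3@[20:20],P6@[19:20]
pos 21 'd': at 2 (fail-walked)
pos 22 'a': at 3
pos 23 'c': at 4  emit P0@[20:23],P3@[23:23],P6@[22:23]
pos 24 'd': at 2 (fail-walked)

All matches (sorted): [[1,1],[2,3],[2,5],[2,6],[4,1],[5,3],[5,5],[5,6],[9,3],[9,6],[10,3],[10,4],[11,3],[11,4],[14,3],[14,6],[16,3],[16,6],[20,3],[20,6],[23,0],[23,3],[23,6]]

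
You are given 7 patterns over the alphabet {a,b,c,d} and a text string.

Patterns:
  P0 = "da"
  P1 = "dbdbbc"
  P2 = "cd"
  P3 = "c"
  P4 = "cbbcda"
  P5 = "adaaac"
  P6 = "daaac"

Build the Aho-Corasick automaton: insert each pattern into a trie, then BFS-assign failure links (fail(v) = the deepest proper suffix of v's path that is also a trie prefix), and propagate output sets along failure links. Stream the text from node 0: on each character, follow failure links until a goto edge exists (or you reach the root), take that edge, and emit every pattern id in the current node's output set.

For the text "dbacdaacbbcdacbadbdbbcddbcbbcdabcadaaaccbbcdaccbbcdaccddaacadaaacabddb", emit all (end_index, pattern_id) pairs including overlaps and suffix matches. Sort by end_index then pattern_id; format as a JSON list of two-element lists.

Build:
Trie (insert patterns):
  0='ε' goto a→15 c→8 d→1
  1='d' goto a→2 b→3
  2='da' goto a→21  [P0 ends]
  3='db' goto d→4
  4='dbd' goto b→5
  5='dbdb' goto b→6
  6='dbdbb' goto c→7
  7='dbdbbc' goto ·  [P1 ends]
  8='c' goto b→10 d→9  [P3 ends]
  9='cd' goto ·  [P2 ends]
  10='cb' goto b→11
  11='cbb' goto c→12
  12='cbbc' goto d→13
  13='cbbcd' goto a→14
  14='cbbcda' goto ·  [P4 ends]
  15='a' goto d→16
  16='ad' goto a→17
  17='ada' goto a→18
  18='adaa' goto a→19
  19='adaaa' goto c→20
  20='adaaac' goto ·  [P5 ends]
  21='daa' goto a→22
  22='daaa' goto c→23
  23='daaac' goto ·  [P6 ends]

Failure links (BFS by depth):
  n1('d'): parent n0 fail=0; on 'd' 0 → fail=0;  out ∅∪∅=∅
  n8('c'): parent n0 fail=0; on 'c' 0 → fail=0;  out {3}∪∅={3}
  n15('a'): parent n0 fail=0; on 'a' 0 → fail=0;  out ∅∪∅=∅
  n2('da'): parent n1 fail=0; on 'a' 0 → fail=15;  out {0}∪∅={0}
  n3('db'): parent n1 fail=0; on 'b' 0 → fail=0;  out ∅∪∅=∅
  n9('cd'): parent n8 fail=0; on 'd' 0 → fail=1;  out {2}∪∅={2}
  n10('cb'): parent n8 fail=0; on 'b' 0 → fail=0;  out ∅∪∅=∅
  n16('ad'): parent n15 fail=0; on 'd' 0 → fail=1;  out ∅∪∅=∅
  n4('dbd'): parent n3 fail=0; on 'd' 0 → fail=1;  out ∅∪∅=∅
  n11('cbb'): parent n10 fail=0; on 'b' 0 → fail=0;  out ∅∪∅=∅
  n17('ada'): parent n16 fail=1; on 'a' 1 → fail=2;  out ∅∪{0}={0}
  n21('daa'): parent n2 fail=15; on 'a' 15→0 → fail=15;  out ∅∪∅=∅
  n5('dbdb'): parent n4 fail=1; on 'b' 1 → fail=3;  out ∅∪∅=∅
  n12('cbbc'): parent n11 fail=0; on 'c' 0 → fail=8;  out ∅∪{3}={3}
  n18('adaa'): parent n17 fail=2; on 'a' 2 → fail=21;  out ∅∪∅=∅
  n22('daaa'): parent n21 fail=15; on 'a' 15→0 → fail=15;  out ∅∪∅=∅
  n6('dbdbb'): parent n5 fail=3; on 'b' 3→0 → fail=0;  out ∅∪∅=∅
  n13('cbbcd'): parent n12 fail=8; on 'd' 8 → fail=9;  out ∅∪{2}={2}
  n19('adaaa'): parent n18 fail=21; on 'a' 21 → fail=22;  out ∅∪∅=∅
  n23('daaac'): parent n22 fail=15; on 'c' 15→0 → fail=8;  out {6}∪{3}={3,6}
  n7('dbdbbc'): parent n6 fail=0; on 'c' 0 → fail=8;  out {1}∪{3}={1,3}
  n14('cbbcda'): parent n13 fail=9; on 'a' 9→1 → fail=2;  out {4}∪{0}={0,4}
  n20('adaaac'): parent n19 fail=22; on 'c' 22 → fail=23;  out {5}∪{3,6}={3,5,6}

Run:
[0] read 'd'  n0⇒n1
[1] read 'b'  n1⇒n3
[2] read 'a'  n3⇒n15 (fail-walked)
[3] read 'c'  n15⇒n8 (fail-walked)  ** P3@[3:3]
[4] read 'd'  n8⇒n9  ** P2@[3:4]
[5] read 'a'  n9⇒n2 (fail-walked)  ** P0@[4:5]
[6] read 'a'  n2⇒n21
[7] read 'c'  n21⇒n8 (fail-walked)  ** P3@[7:7]
[8] read 'b'  n8⇒n10
[9] read 'b'  n10⇒n11
[10] read 'c'  n11⇒n12  ** P3@[10:10]
[11] read 'd'  n12⇒n13  ** P2@[10:11]
[12] read 'a'  n13⇒n14  ** P0@[11:12],P4@[7:12]
[13] read 'c'  n14⇒n8 (fail-walked)  ** P3@[13:13]
[14] read 'b'  n8⇒n10
[15] read 'a'  n10⇒n15 (fail-walked)
[16] read 'd'  n15⇒n16
[17] read 'b'  n16⇒n3 (fail-walked)
[18] read 'd'  n3⇒n4
[19] read 'b'  n4⇒n5
[20] read 'b'  n5⇒n6
[21] read 'c'  n6⇒n7  ** P1@[16:21],P3@[21:21]
[22] read 'd'  n7⇒n9 (fail-walked)  ** P2@[21:22]
[23] read 'd'  n9⇒n1 (fail-walked)
[24] read 'b'  n1⇒n3
[25] read 'c'  n3⇒n8 (fail-walked)  ** P3@[25:25]
[26] read 'b'  n8⇒n10
[27] read 'b'  n10⇒n11
[28] read 'c'  n11⇒n12  ** P3@[28:28]
[29] read 'd'  n12⇒n13  ** P2@[28:29]
[30] read 'a'  n13⇒n14  ** P0@[29:30],P4@[25:30]
[31] read 'b'  n14⇒n0 (fail-walked)
[32] read 'c'  n0⇒n8  ** P3@[32:32]
[33] read 'a'  n8⇒n15 (fail-walked)
[34] read 'd'  n15⇒n16
[35] read 'a'  n16⇒n17  ** P0@[34:35]
[36] read 'a'  n17⇒n18
[37] read 'a'  n18⇒n19
[38] read 'c'  n19⇒n20  ** P3@[38:38],P5@[33:38],P6@[34:38]
[39] read 'c'  n20⇒n8 (fail-walked)  ** P3@[39:39]
[40] read 'b'  n8⇒n10
[41] read 'b'  n10⇒n11
[42] read 'c'  n11⇒n12  ** P3@[42:42]
[43] read 'd'  n12⇒n13  ** P2@[42:43]
[44] read 'a'  n13⇒n14  ** P0@[43:44],P4@[39:44]
[45] read 'c'  n14⇒n8 (fail-walked)  ** P3@[45:45]
[46] read 'c'  n8⇒n8 (fail-walked)  ** P3@[46:46]
[47] read 'b'  n8⇒n10
[48] read 'b'  n10⇒n11
[49] read 'c'  n11⇒n12  ** P3@[49:49]
[50] read 'd'  n12⇒n13  ** P2@[49:50]
[51] read 'a'  n13⇒n14  ** P0@[50:51],P4@[46:51]
[52] read 'c'  n14⇒n8 (fail-walked)  ** P3@[52:52]
[53] read 'c'  n8⇒n8 (fail-walked)  ** P3@[53:53]
[54] read 'd'  n8⇒n9  ** P2@[53:54]
[55] read 'd'  n9⇒n1 (fail-walked)
[56] read 'a'  n1⇒n2  ** P0@[55:56]
[57] read 'a'  n2⇒n21
[58] read 'c'  n21⇒n8 (fail-walked)  ** P3@[58:58]
[59] read 'a'  n8⇒n15 (fail-walked)
[60] read 'd'  n15⇒n16
[61] read 'a'  n16⇒n17  ** P0@[60:61]
[62] read 'a'  n17⇒n18
[63] read 'a'  n18⇒n19
[64] read 'c'  n19⇒n20  ** P3@[64:64],P5@[59:64],P6@[60:64]
[65] read 'a'  n20⇒n15 (fail-walked)
[66] read 'b'  n15⇒n0 (fail-walked)
[67] read 'd'  n0⇒n1
[68] read 'd'  n1⇒n1 (fail-walked)
[69] read 'b'  n1⇒n3

Result: [[3,3],[4,2],[5,0],[7,3],[10,3],[11,2],[12,0],[12,4],[13,3],[21,1],[21,3],[22,2],[25,3],[28,3],[29,2],[30,0],[30,4],[32,3],[35,0],[38,3],[38,5],[38,6],[39,3],[42,3],[43,2],[44,0],[44,4],[45,3],[46,3],[49,3],[50,2],[51,0],[51,4],[52,3],[53,3],[54,2],[56,0],[58,3],[61,0],[64,3],[64,5],[64,6]]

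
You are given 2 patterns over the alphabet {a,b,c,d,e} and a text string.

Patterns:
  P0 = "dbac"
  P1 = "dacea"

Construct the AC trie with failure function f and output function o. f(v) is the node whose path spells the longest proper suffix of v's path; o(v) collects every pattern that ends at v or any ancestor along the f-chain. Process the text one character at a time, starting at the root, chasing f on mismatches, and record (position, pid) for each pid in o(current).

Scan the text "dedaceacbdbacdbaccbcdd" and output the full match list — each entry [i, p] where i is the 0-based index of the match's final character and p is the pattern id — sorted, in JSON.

Build:
Trie (insert patterns):
  0='ε' goto d→1
  1='d' goto a→5 b→2
  2='db' goto a→3
  3='dba' goto c→4
  4='dbac' goto ·  ←P0
  5='da' goto c→6
  6='dac' goto e→7
  7='dace' goto a→8
  8='dacea' goto ·  ←P1

Failure links (BFS by depth):
  fail(1) 'd': from fail(0)=0 chase 'd': 0 ⇒ 0;  out=∅∪out(0)=∅
  fail(2) 'db': from fail(1)=0 chase 'b': 0 ⇒ 0;  out=∅∪out(0)=∅
  fail(5) 'da': from fail(1)=0 chase 'a': 0 ⇒ 0;  out=∅∪out(0)=∅
  fail(3) 'dba': from fail(2)=0 chase 'a': 0 ⇒ 0;  out=∅∪out(0)=∅
  fail(6) 'dac': from fail(5)=0 chase 'c': 0 ⇒ 0;  out=∅∪out(0)=∅
  fail(4) 'dbac': from fail(3)=0 chase 'c': 0 ⇒ 0;  out={0}∪out(0)={0}
  fail(7) 'dace': from fail(6)=0 chase 'e': 0 ⇒ 0;  out=∅∪out(0)=∅
  fail(8) 'dacea': from fail(7)=0 chase 'a': 0 ⇒ 0;  out={1}∪out(0)={1}

Text stream:
pos 0 'd': at 1
pos 1 'e': at 0 (via fail)
pos 2 'd': at 1
pos 3 'a': at 5
pos 4 'c': at 6
pos 5 'e': at 7
pos 6 'a': at 8  → match P1@[2:6]
pos 7 'c': at 0 (via fail)
pos 8 'b': at 0
pos 9 'd': at 1
pos 10 'b': at 2
pos 11 'a': at 3
pos 12 'c': at 4  → match P0@[9:12]
pos 13 'd': at 1 (via fail)
pos 14 'b': at 2
pos 15 'a': at 3
pos 16 'c': at 4  → match P0@[13:16]
pos 17 'c': at 0 (via fail)
pos 18 'b': at 0
pos 19 'c': at 0
pos 20 'd': at 1
pos 21 'd': at 1 (via fail)

Matches: [[6,1],[12,0],[16,0]]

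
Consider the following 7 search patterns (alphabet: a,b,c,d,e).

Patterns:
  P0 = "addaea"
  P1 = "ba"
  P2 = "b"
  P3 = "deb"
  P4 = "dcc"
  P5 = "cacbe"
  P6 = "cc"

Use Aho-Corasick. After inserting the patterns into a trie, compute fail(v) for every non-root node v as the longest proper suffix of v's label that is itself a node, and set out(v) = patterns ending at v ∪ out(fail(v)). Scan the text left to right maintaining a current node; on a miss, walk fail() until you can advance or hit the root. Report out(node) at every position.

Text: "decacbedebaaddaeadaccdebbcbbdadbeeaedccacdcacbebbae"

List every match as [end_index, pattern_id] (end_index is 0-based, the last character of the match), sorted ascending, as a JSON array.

Build automaton:
Trie nodes:
  0='ε' goto a→1 b→7 c→14 d→9
  1='a' goto d→2
  2='ad' goto d→3
  3='add' goto a→4
  4='adda' goto e→5
  5='addae' goto a→6
  6='addaea' goto ·  ←P0
  7='b' goto a→8  ←P2
  8='ba' goto ·  ←P1
  9='d' goto c→12 e→10
  10='de' goto b→11
  11='deb' goto ·  ←P3
  12='dc' goto c→13
  13='dcc' goto ·  ←P4
  14='c' goto a→15 c→19
  15='ca' goto c→16
  16='cac' goto b→17
  17='cacb' goto e→18
  18='cacbe' goto ·  ←P5
  19='cc' goto ·  ←P6

Failure links (BFS by depth):
  fail(1) 'a': from fail(0)=0 chase 'a': 0 ⇒ 0;  out=∅∪out(0)=∅
  fail(7) 'b': from fail(0)=0 chase 'b': 0 ⇒ 0;  out={2}∪out(0)={2}
  fail(9) 'd': from fail(0)=0 chase 'd': 0 ⇒ 0;  out=∅∪out(0)=∅
  fail(14) 'c': from fail(0)=0 chase 'c': 0 ⇒ 0;  out=∅∪out(0)=∅
  fail(2) 'ad': from fail(1)=0 chase 'd': 0 ⇒ 9;  out=∅∪out(9)=∅
  fail(8) 'ba': from fail(7)=0 chase 'a': 0 ⇒ 1;  out={1}∪out(1)={1}
  fail(10) 'de': from fail(9)=0 chase 'e': 0 ⇒ 0;  out=∅∪out(0)=∅
  fail(12) 'dc': from fail(9)=0 chase 'c': 0 ⇒ 14;  out=∅∪out(14)=∅
  fail(15) 'ca': from fail(14)=0 chase 'a': 0 ⇒ 1;  out=∅∪out(1)=∅
  fail(19) 'cc': from fail(14)=0 chase 'c': 0 ⇒ 14;  out={6}∪out(14)={6}
  fail(3) 'add': from fail(2)=9 chase 'd': 9→0 ⇒ 9;  out=∅∪out(9)=∅
  fail(11) 'deb': from fail(10)=0 chase 'b': 0 ⇒ 7;  out={3}∪out(7)={2,3}
  fail(13) 'dcc': from fail(12)=14 chase 'c': 14 ⇒ 19;  out={4}∪out(19)={4,6}
  fail(16) 'cac': from fail(15)=1 chase 'c': 1→0 ⇒ 14;  out=∅∪out(14)=∅
  fail(4) 'adda': from fail(3)=9 chase 'a': 9→0 ⇒ 1;  out=∅∪out(1)=∅
  fail(17) 'cacb': from fail(16)=14 chase 'b': 14→0 ⇒ 7;  out=∅∪out(7)={2}
  fail(5) 'addae': from fail(4)=1 chase 'e': 1→0 ⇒ 0;  out=∅∪out(0)=∅
  fail(18) 'cacbe': from fail(17)=7 chase 'e': 7→0 ⇒ 0;  out={5}∪out(0)={5}
  fail(6) 'addaea': from fail(5)=0 chase 'a': 0 ⇒ 1;  out={0}∪out(1)={0}

Run:
[0] read 'd'  n0⇒n9
[1] read 'e'  n9⇒n10
[2] read 'c'  n10⇒n14 (via fail)
[3] read 'a'  n14⇒n15
[4] read 'c'  n15⇒n16
[5] read 'b'  n16⇒n17  emit P2@[5:5]
[6] read 'e'  n17⇒n18  emit P5@[2:6]
[7] read 'd'  n18⇒n9 (via fail)
[8] read 'e'  n9⇒n10
[9] read 'b'  n10⇒n11  emit P2@[9:9],P3@[7:9]
[10] read 'a'  n11⇒n8 (via fail)  emit P1@[9:10]
[11] read 'a'  n8⇒n1 (via fail)
[12] read 'd'  n1⇒n2
[13] read 'd'  n2⇒n3
[14] read 'a'  n3⇒n4
[15] read 'e'  n4⇒n5
[16] read 'a'  n5⇒n6  emit P0@[11:16]
[17] read 'd'  n6⇒n2 (via fail)
[18] read 'a'  n2⇒n1 (via fail)
[19] read 'c'  n1⇒n14 (via fail)
[20] read 'c'  n14⇒n19  emit P6@[19:20]
[21] read 'd'  n19⇒n9 (via fail)
[22] read 'e'  n9⇒n10
[23] read 'b'  n10⇒n11  emit P2@[23:23],P3@[21:23]
[24] read 'b'  n11⇒n7 (via fail)  emit P2@[24:24]
[25] read 'c'  n7⇒n14 (via fail)
[26] read 'b'  n14⇒n7 (via fail)  emit P2@[26:26]
[27] read 'b'  n7⇒n7 (via fail)  emit P2@[27:27]
[28] read 'd'  n7⇒n9 (via fail)
[29] read 'a'  n9⇒n1 (via fail)
[30] read 'd'  n1⇒n2
[31] read 'b'  n2⇒n7 (via fail)  emit P2@[31:31]
[32] read 'e'  n7⇒n0 (via fail)
[33] read 'e'  n0⇒n0
[34] read 'a'  n0⇒n1
[35] read 'e'  n1⇒n0 (via fail)
[36] read 'd'  n0⇒n9
[37] read 'c'  n9⇒n12
[38] read 'c'  n12⇒n13  emit P4@[36:38],P6@[37:38]
[39] read 'a'  n13⇒n15 (via fail)
[40] read 'c'  n15⇒n16
[41] read 'd'  n16⇒n9 (via fail)
[42] read 'c'  n9⇒n12
[43] read 'a'  n12⇒n15 (via fail)
[44] read 'c'  n15⇒n16
[45] read 'b'  n16⇒n17  emit P2@[45:45]
[46] read 'e'  n17⇒n18  emit P5@[42:46]
[47] read 'b'  n18⇒n7 (via fail)  emit P2@[47:47]
[48] read 'b'  n7⇒n7 (via fail)  emit P2@[48:48]
[49] read 'a'  n7⇒n8  emit P1@[48:49]
[50] read 'e'  n8⇒n0 (via fail)

All matches (sorted): [[5,2],[6,5],[9,2],[9,3],[10,1],[16,0],[20,6],[23,2],[23,3],[24,2],[26,2],[27,2],[31,2],[38,4],[38,6],[45,2],[46,5],[47,2],[48,2],[49,1]]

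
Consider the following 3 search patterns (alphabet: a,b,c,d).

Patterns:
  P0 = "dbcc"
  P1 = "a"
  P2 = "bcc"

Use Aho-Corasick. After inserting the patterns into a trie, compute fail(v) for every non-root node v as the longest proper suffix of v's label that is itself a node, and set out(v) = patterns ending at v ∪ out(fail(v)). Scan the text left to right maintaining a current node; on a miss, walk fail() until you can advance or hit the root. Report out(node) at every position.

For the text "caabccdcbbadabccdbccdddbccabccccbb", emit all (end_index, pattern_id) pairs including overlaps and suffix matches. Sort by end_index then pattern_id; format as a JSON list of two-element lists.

Build:
Trie nodes:
  0='ε' goto a→5 b→6 d→1
  1='d' goto b→2
  2='db' goto c→3
  3='dbc' goto c→4
  4='dbcc' goto ·  ←P0
  5='a' goto ·  ←P1
  6='b' goto c→7
  7='bc' goto c→8
  8='bcc' goto ·  ←P2

BFS fail/out derivation:
  n1('d'): parent n0 fail=0; on 'd' 0 → fail=0;  out ∅∪∅=∅
  n5('a'): parent n0 fail=0; on 'a' 0 → fail=0;  out {1}∪∅={1}
  n6('b'): parent n0 fail=0; on 'b' 0 → fail=0;  out ∅∪∅=∅
  n2('db'): parent n1 fail=0; on 'b' 0 → fail=6;  out ∅∪∅=∅
  n7('bc'): parent n6 fail=0; on 'c' 0 → fail=0;  out ∅∪∅=∅
  n3('dbc'): parent n2 fail=6; on 'c' 6 → fail=7;  out ∅∪∅=∅
  n8('bcc'): parent n7 fail=0; on 'c' 0 → fail=0;  out {2}∪∅={2}
  n4('dbcc'): parent n3 fail=7; on 'c' 7 → fail=8;  out {0}∪{2}={0,2}

Run:
i=0 'c': node 0→0
i=1 'a': node 0→5  emit P1@[1:1]
i=2 'a': node 5→5 (via fail)  emit P1@[2:2]
i=3 'b': node 5→6 (via fail)
i=4 'c': node 6→7
i=5 'c': node 7→8  emit P2@[3:5]
i=6 'd': node 8→1 (via fail)
i=7 'c': node 1→0 (via fail)
i=8 'b': node 0→6
i=9 'b': node 6→6 (via fail)
i=10 'a': node 6→5 (via fail)  emit P1@[10:10]
i=11 'd': node 5→1 (via fail)
i=12 'a': node 1→5 (via fail)  emit P1@[12:12]
i=13 'b': node 5→6 (via fail)
i=14 'c': node 6→7
i=15 'c': node 7→8  emit P2@[13:15]
i=16 'd': node 8→1 (via fail)
i=17 'b': node 1→2
i=18 'c': node 2→3
i=19 'c': node 3→4  emit P0@[16:19],P2@[17:19]
i=20 'd': node 4→1 (via fail)
i=21 'd': node 1→1 (via fail)
i=22 'd': node 1→1 (via fail)
i=23 'b': node 1→2
i=24 'c': node 2→3
i=25 'c': node 3→4  emit P0@[22:25],P2@[23:25]
i=26 'a': node 4→5 (via fail)  emit P1@[26:26]
i=27 'b': node 5→6 (via fail)
i=28 'c': node 6→7
i=29 'c': node 7→8  emit P2@[27:29]
i=30 'c': node 8→0 (via fail)
i=31 'c': node 0→0
i=32 'b': node 0→6
i=33 'b': node 6→6 (via fail)

Matches: [[1,1],[2,1],[5,2],[10,1],[12,1],[15,2],[19,0],[19,2],[25,0],[25,2],[26,1],[29,2]]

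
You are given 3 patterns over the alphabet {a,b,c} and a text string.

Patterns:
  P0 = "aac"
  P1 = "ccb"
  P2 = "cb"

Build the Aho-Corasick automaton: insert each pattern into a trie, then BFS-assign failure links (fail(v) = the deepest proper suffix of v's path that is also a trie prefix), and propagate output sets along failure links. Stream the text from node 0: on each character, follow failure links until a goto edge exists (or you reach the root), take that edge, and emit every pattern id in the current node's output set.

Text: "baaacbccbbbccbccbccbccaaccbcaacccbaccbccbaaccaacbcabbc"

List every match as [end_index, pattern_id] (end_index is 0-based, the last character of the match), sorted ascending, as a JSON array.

Build automaton:
Trie nodes:
  0='ε' goto a→1 c→4
  1='a' goto a→2
  2='aa' goto c→3
  3='aac' goto ·  ←P0
  4='c' goto b→7 c→5
  5='cc' goto b→6
  6='ccb' goto ·  ←P1
  7='cb' goto ·  ←P2

Failure links (BFS by depth):
  fail(1) 'a': from fail(0)=0 chase 'a': 0 ⇒ 0;  out=∅∪out(0)=∅
  fail(4) 'c': from fail(0)=0 chase 'c': 0 ⇒ 0;  out=∅∪out(0)=∅
  fail(2) 'aa': from fail(1)=0 chase 'a': 0 ⇒ 1;  out=∅∪out(1)=∅
  fail(5) 'cc': from fail(4)=0 chase 'c': 0 ⇒ 4;  out=∅∪out(4)=∅
  fail(7) 'cb': from fail(4)=0 chase 'b': 0 ⇒ 0;  out={2}∪out(0)={2}
  fail(3) 'aac': from fail(2)=1 chase 'c': 1→0 ⇒ 4;  out={0}∪out(4)={0}
  fail(6) 'ccb': from fail(5)=4 chase 'b': 4 ⇒ 7;  out={1}∪out(7)={1,2}

Text stream:
[0] read 'b'  n0⇒n0
[1] read 'a'  n0⇒n1
[2] read 'a'  n1⇒n2
[3] read 'a'  n2⇒n2 (via fail)
[4] read 'c'  n2⇒n3  ** P0@[2:4]
[5] read 'b'  n3⇒n7 (via fail)  ** P2@[4:5]
[6] read 'c'  n7⇒n4 (via fail)
[7] read 'c'  n4⇒n5
[8] read 'b'  n5⇒n6  ** P1@[6:8],P2@[7:8]
[9] read 'b'  n6⇒n0 (via fail)
[10] read 'b'  n0⇒n0
[11] read 'c'  n0⇒n4
[12] read 'c'  n4⇒n5
[13] read 'b'  n5⇒n6  ** P1@[11:13],P2@[12:13]
[14] read 'c'  n6⇒n4 (via fail)
[15] read 'c'  n4⇒n5
[16] read 'b'  n5⇒n6  ** P1@[14:16],P2@[15:16]
[17] read 'c'  n6⇒n4 (via fail)
[18] read 'c'  n4⇒n5
[19] read 'b'  n5⇒n6  ** P1@[17:19],P2@[18:19]
[20] read 'c'  n6⇒n4 (via fail)
[21] read 'c'  n4⇒n5
[22] read 'a'  n5⇒n1 (via fail)
[23] read 'a'  n1⇒n2
[24] read 'c'  n2⇒n3  ** P0@[22:24]
[25] read 'c'  n3⇒n5 (via fail)
[26] read 'b'  n5⇒n6  ** P1@[24:26],P2@[25:26]
[27] read 'c'  n6⇒n4 (via fail)
[28] read 'a'  n4⇒n1 (via fail)
[29] read 'a'  n1⇒n2
[30] read 'c'  n2⇒n3  ** P0@[28:30]
[31] read 'c'  n3⇒n5 (via fail)
[32] read 'c'  n5⇒n5 (via fail)
[33] read 'b'  n5⇒n6  ** P1@[31:33],P2@[32:33]
[34] read 'a'  n6⇒n1 (via fail)
[35] read 'c'  n1⇒n4 (via fail)
[36] read 'c'  n4⇒n5
[37] read 'b'  n5⇒n6  ** P1@[35:37],P2@[36:37]
[38] read 'c'  n6⇒n4 (via fail)
[39] read 'c'  n4⇒n5
[40] read 'b'  n5⇒n6  ** P1@[38:40],P2@[39:40]
[41] read 'a'  n6⇒n1 (via fail)
[42] read 'a'  n1⇒n2
[43] read 'c'  n2⇒n3  ** P0@[41:43]
[44] read 'c'  n3⇒n5 (via fail)
[45] read 'a'  n5⇒n1 (via fail)
[46] read 'a'  n1⇒n2
[47] read 'c'  n2⇒n3  ** P0@[45:47]
[48] read 'b'  n3⇒n7 (via fail)  ** P2@[47:48]
[49] read 'c'  n7⇒n4 (via fail)
[50] read 'a'  n4⇒n1 (via fail)
[51] read 'b'  n1⇒n0 (via fail)
[52] read 'b'  n0⇒n0
[53] read 'c'  n0⇒n4

Result: [[4,0],[5,2],[8,1],[8,2],[13,1],[13,2],[16,1],[16,2],[19,1],[19,2],[24,0],[26,1],[26,2],[30,0],[33,1],[33,2],[37,1],[37,2],[40,1],[40,2],[43,0],[47,0],[48,2]]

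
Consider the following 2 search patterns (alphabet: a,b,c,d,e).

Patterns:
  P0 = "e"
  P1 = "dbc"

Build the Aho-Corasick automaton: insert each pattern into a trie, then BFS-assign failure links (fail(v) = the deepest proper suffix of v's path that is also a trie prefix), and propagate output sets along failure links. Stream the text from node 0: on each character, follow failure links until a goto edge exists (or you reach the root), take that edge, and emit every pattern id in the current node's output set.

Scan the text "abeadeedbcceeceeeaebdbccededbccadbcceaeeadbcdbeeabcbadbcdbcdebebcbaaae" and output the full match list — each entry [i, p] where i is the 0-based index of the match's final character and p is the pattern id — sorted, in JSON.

Build automaton:
Trie (insert patterns):
  0='ε' goto d→2 e→1
  1='e' goto ·  [P0 ends]
  2='d' goto b→3
  3='db' goto c→4
  4='dbc' goto ·  [P1 ends]

BFS fail/out derivation:
  fail(1) 'e': from fail(0)=0 chase 'e': 0 ⇒ 0;  out={0}∪out(0)={0}
  fail(2) 'd': from fail(0)=0 chase 'd': 0 ⇒ 0;  out=∅∪out(0)=∅
  fail(3) 'db': from fail(2)=0 chase 'b': 0 ⇒ 0;  out=∅∪out(0)=∅
  fail(4) 'dbc': from fail(3)=0 chase 'c': 0 ⇒ 0;  out={1}∪out(0)={1}

Run:
i=0 'a': node 0→0
i=1 'b': node 0→0
i=2 'e': node 0→1  emit P0@[2:2]
i=3 'a': node 1→0 (via fail)
i=4 'd': node 0→2
i=5 'e': node 2→1 (via fail)  emit P0@[5:5]
i=6 'e': node 1→1 (via fail)  emit P0@[6:6]
i=7 'd': node 1→2 (via fail)
i=8 'b': node 2→3
i=9 'c': node 3→4  emit P1@[7:9]
i=10 'c': node 4→0 (via fail)
i=11 'e': node 0→1  emit P0@[11:11]
i=12 'e': node 1→1 (via fail)  emit P0@[12:12]
i=13 'c': node 1→0 (via fail)
i=14 'e': node 0→1  emit P0@[14:14]
i=15 'e': node 1→1 (via fail)  emit P0@[15:15]
i=16 'e': node 1→1 (via fail)  emit P0@[16:16]
i=17 'a': node 1→0 (via fail)
i=18 'e': node 0→1  emit P0@[18:18]
i=19 'b': node 1→0 (via fail)
i=20 'd': node 0→2
i=21 'b': node 2→3
i=22 'c': node 3→4  emit P1@[20:22]
i=23 'c': node 4→0 (via fail)
i=24 'e': node 0→1  emit P0@[24:24]
i=25 'd': node 1→2 (via fail)
i=26 'e': node 2→1 (via fail)  emit P0@[26:26]
i=27 'd': node 1→2 (via fail)
i=28 'b': node 2→3
i=29 'c': node 3→4  emit P1@[27:29]
i=30 'c': node 4→0 (via fail)
i=31 'a': node 0→0
i=32 'd': node 0→2
i=33 'b': node 2→3
i=34 'c': node 3→4  emit P1@[32:34]
i=35 'c': node 4→0 (via fail)
i=36 'e': node 0→1  emit P0@[36:36]
i=37 'a': node 1→0 (via fail)
i=38 'e': node 0→1  emit P0@[38:38]
i=39 'e': node 1→1 (via fail)  emit P0@[39:39]
i=40 'a': node 1→0 (via fail)
i=41 'd': node 0→2
i=42 'b': node 2→3
i=43 'c': node 3→4  emit P1@[41:43]
i=44 'd': node 4→2 (via fail)
i=45 'b': node 2→3
i=46 'e': node 3→1 (via fail)  emit P0@[46:46]
i=47 'e': node 1→1 (via fail)  emit P0@[47:47]
i=48 'a': node 1→0 (via fail)
i=49 'b': node 0→0
i=50 'c': node 0→0
i=51 'b': node 0→0
i=52 'a': node 0→0
i=53 'd': node 0→2
i=54 'b': node 2→3
i=55 'c': node 3→4  emit P1@[53:55]
i=56 'd': node 4→2 (via fail)
i=57 'b': node 2→3
i=58 'c': node 3→4  emit P1@[56:58]
i=59 'd': node 4→2 (via fail)
i=60 'e': node 2→1 (via fail)  emit P0@[60:60]
i=61 'b': node 1→0 (via fail)
i=62 'e': node 0→1  emit P0@[62:62]
i=63 'b': node 1→0 (via fail)
i=64 'c': node 0→0
i=65 'b': node 0→0
i=66 'a': node 0→0
i=67 'a': node 0→0
i=68 'a': node 0→0
i=69 'e': node 0→1  emit P0@[69:69]

All matches (sorted): [[2,0],[5,0],[6,0],[9,1],[11,0],[12,0],[14,0],[15,0],[16,0],[18,0],[22,1],[24,0],[26,0],[29,1],[34,1],[36,0],[38,0],[39,0],[43,1],[46,0],[47,0],[55,1],[58,1],[60,0],[62,0],[69,0]]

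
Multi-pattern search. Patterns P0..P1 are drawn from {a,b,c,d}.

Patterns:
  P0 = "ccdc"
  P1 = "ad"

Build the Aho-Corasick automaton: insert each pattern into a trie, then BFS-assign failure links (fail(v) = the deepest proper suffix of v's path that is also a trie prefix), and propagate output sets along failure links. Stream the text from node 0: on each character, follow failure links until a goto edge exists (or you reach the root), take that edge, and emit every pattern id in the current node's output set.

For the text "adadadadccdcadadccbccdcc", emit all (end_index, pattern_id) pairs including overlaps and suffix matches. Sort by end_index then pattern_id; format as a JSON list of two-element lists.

Construct AC machine:
Trie nodes:
  n0 'ε': a→5 c→1
  n1 'c': c→2
  n2 'cc': d→3
  n3 'ccd': c→4
  n4 'ccdc': ·  [P0 ends]
  n5 'a': d→6
  n6 'ad': ·  [P1 ends]

BFS fail/out derivation:
  fail(1) 'c': from fail(0)=0 chase 'c': 0 ⇒ 0;  out=∅∪out(0)=∅
  fail(5) 'a': from fail(0)=0 chase 'a': 0 ⇒ 0;  out=∅∪out(0)=∅
  fail(2) 'cc': from fail(1)=0 chase 'c': 0 ⇒ 1;  out=∅∪out(1)=∅
  fail(6) 'ad': from fail(5)=0 chase 'd': 0 ⇒ 0;  out={1}∪out(0)={1}
  fail(3) 'ccd': from fail(2)=1 chase 'd': 1→0 ⇒ 0;  out=∅∪out(0)=∅
  fail(4) 'ccdc': from fail(3)=0 chase 'c': 0 ⇒ 1;  out={0}∪out(1)={0}

Run:
[0] read 'a'  n0⇒n5
[1] read 'd'  n5⇒n6  → match P1@[0:1]
[2] read 'a'  n6⇒n5 ·f
[3] read 'd'  n5⇒n6  → match P1@[2:3]
[4] read 'a'  n6⇒n5 ·f
[5] read 'd'  n5⇒n6  → match P1@[4:5]
[6] read 'a'  n6⇒n5 ·f
[7] read 'd'  n5⇒n6  → match P1@[6:7]
[8] read 'c'  n6⇒n1 ·f
[9] read 'c'  n1⇒n2
[10] read 'd'  n2⇒n3
[11] read 'c'  n3⇒n4  → match P0@[8:11]
[12] read 'a'  n4⇒n5 ·f
[13] read 'd'  n5⇒n6  → match P1@[12:13]
[14] read 'a'  n6⇒n5 ·f
[15] read 'd'  n5⇒n6  → match P1@[14:15]
[16] read 'c'  n6⇒n1 ·f
[17] read 'c'  n1⇒n2
[18] read 'b'  n2⇒n0 ·f
[19] read 'c'  n0⇒n1
[20] read 'c'  n1⇒n2
[21] read 'd'  n2⇒n3
[22] read 'c'  n3⇒n4  → match P0@[19:22]
[23] read 'c'  n4⇒n2 ·f

Result: [[1,1],[3,1],[5,1],[7,1],[11,0],[13,1],[15,1],[22,0]]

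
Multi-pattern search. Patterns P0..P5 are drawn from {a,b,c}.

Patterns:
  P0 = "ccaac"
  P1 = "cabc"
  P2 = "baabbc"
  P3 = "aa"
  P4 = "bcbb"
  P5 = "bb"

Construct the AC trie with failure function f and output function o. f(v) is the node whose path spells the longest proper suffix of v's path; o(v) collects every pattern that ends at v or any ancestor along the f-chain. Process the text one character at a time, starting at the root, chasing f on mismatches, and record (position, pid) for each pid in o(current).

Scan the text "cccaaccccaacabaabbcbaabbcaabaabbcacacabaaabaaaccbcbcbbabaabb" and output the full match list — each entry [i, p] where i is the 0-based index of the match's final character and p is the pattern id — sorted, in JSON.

Build:
Trie (insert patterns):
  n0 'ε': a→15 b→9 c→1
  n1 'c': a→6 c→2
  n2 'cc': a→3
  n3 'cca': a→4
  n4 'ccaa': c→5
  n5 'ccaac': ·  ←P0
  n6 'ca': b→7
  n7 'cab': c→8
  n8 'cabc': ·  ←P1
  n9 'b': a→10 b→20 c→17
  n10 'ba': a→11
  n11 'baa': b→12
  n12 'baab': b→13
  n13 'baabb': c→14
  n14 'baabbc': ·  ←P2
  n15 'a': a→16
  n16 'aa': ·  ←P3
  n17 'bc': b→18
  n18 'bcb': b→19
  n19 'bcbb': ·  ←P4
  n20 'bb': ·  ←P5

BFS fail/out derivation:
  fail(1) 'c': from fail(0)=0 chase 'c': 0 ⇒ 0;  out=∅∪out(0)=∅
  fail(9) 'b': from fail(0)=0 chase 'b': 0 ⇒ 0;  out=∅∪out(0)=∅
  fail(15) 'a': from fail(0)=0 chase 'a': 0 ⇒ 0;  out=∅∪out(0)=∅
  fail(2) 'cc': from fail(1)=0 chase 'c': 0 ⇒ 1;  out=∅∪out(1)=∅
  fail(6) 'ca': from fail(1)=0 chase 'a': 0 ⇒ 15;  out=∅∪out(15)=∅
  fail(10) 'ba': from fail(9)=0 chase 'a': 0 ⇒ 15;  out=∅∪out(15)=∅
  fail(16) 'aa': from fail(15)=0 chase 'a': 0 ⇒ 15;  out={3}∪out(15)={3}
  fail(17) 'bc': from fail(9)=0 chase 'c': 0 ⇒ 1;  out=∅∪out(1)=∅
  fail(20) 'bb': from fail(9)=0 chase 'b': 0 ⇒ 9;  out={5}∪out(9)={5}
  fail(3) 'cca': from fail(2)=1 chase 'a': 1 ⇒ 6;  out=∅∪out(6)=∅
  fail(7) 'cab': from fail(6)=15 chase 'b': 15→0 ⇒ 9;  out=∅∪out(9)=∅
  fail(11) 'baa': from fail(10)=15 chase 'a': 15 ⇒ 16;  out=∅∪out(16)={3}
  fail(18) 'bcb': from fail(17)=1 chase 'b': 1→0 ⇒ 9;  out=∅∪out(9)=∅
  fail(4) 'ccaa': from fail(3)=6 chase 'a': 6→15 ⇒ 16;  out=∅∪out(16)={3}
  fail(8) 'cabc': from fail(7)=9 chase 'c': 9 ⇒ 17;  out={1}∪out(17)={1}
  fail(12) 'baab': from fail(11)=16 chase 'b': 16→15→0 ⇒ 9;  out=∅∪out(9)=∅
  fail(19) 'bcbb': from fail(18)=9 chase 'b': 9 ⇒ 20;  out={4}∪out(20)={4,5}
  fail(5) 'ccaac': from fail(4)=16 chase 'c': 16→15→0 ⇒ 1;  out={0}∪out(1)={0}
  fail(13) 'baabb': from fail(12)=9 chase 'b': 9 ⇒ 20;  out=∅∪out(20)={5}
  fail(14) 'baabbc': from fail(13)=20 chase 'c': 20→9 ⇒ 17;  out={2}∪out(17)={2}

Run:
pos 0 'c': at 1
pos 1 'c': at 2
pos 2 'c': at 2 ·f
pos 3 'a': at 3
pos 4 'a': at 4  emit P3@[3:4]
pos 5 'c': at 5  emit P0@[1:5]
pos 6 'c': at 2 ·f
pos 7 'c': at 2 ·f
pos 8 'c': at 2 ·f
pos 9 'a': at 3
pos 10 'a': at 4  emit P3@[9:10]
pos 11 'c': at 5  emit P0@[7:11]
pos 12 'a': at 6 ·f
pos 13 'b': at 7
pos 14 'a': at 10 ·f
pos 15 'a': at 11  emit P3@[14:15]
pos 16 'b': at 12
pos 17 'b': at 13  emit P5@[16:17]
pos 18 'c': at 14  emit P2@[13:18]
pos 19 'b': at 18 ·f
pos 20 'a': at 10 ·f
pos 21 'a': at 11  emit P3@[20:21]
pos 22 'b': at 12
pos 23 'b': at 13  emit P5@[22:23]
pos 24 'c': at 14  emit P2@[19:24]
pos 25 'a': at 6 ·f
pos 26 'a': at 16 ·f  emit P3@[25:26]
pos 27 'b': at 9 ·f
pos 28 'a': at 10
pos 29 'a': at 11  emit P3@[28:29]
pos 30 'b': at 12
pos 31 'b': at 13  emit P5@[30:31]
pos 32 'c': at 14  emit P2@[27:32]
pos 33 'a': at 6 ·f
pos 34 'c': at 1 ·f
pos 35 'a': at 6
pos 36 'c': at 1 ·f
pos 37 'a': at 6
pos 38 'b': at 7
pos 39 'a': at 10 ·f
pos 40 'a': at 11  emit P3@[39:40]
pos 41 'a': at 16 ·f  emit P3@[40:41]
pos 42 'b': at 9 ·f
pos 43 'a': at 10
pos 44 'a': at 11  emit P3@[43:44]
pos 45 'a': at 16 ·f  emit P3@[44:45]
pos 46 'c': at 1 ·f
pos 47 'c': at 2
pos 48 'b': at 9 ·f
pos 49 'c': at 17
pos 50 'b': at 18
pos 51 'c': at 17 ·f
pos 52 'b': at 18
pos 53 'b': at 19  emit P4@[50:53],P5@[52:53]
pos 54 'a': at 10 ·f
pos 55 'b': at 9 ·f
pos 56 'a': at 10
pos 57 'a': at 11  emit P3@[56:57]
pos 58 'b': at 12
pos 59 'b': at 13  emit P5@[58:59]

All matches (sorted): [[4,3],[5,0],[10,3],[11,0],[15,3],[17,5],[18,2],[21,3],[23,5],[24,2],[26,3],[29,3],[31,5],[32,2],[40,3],[41,3],[44,3],[45,3],[53,4],[53,5],[57,3],[59,5]]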